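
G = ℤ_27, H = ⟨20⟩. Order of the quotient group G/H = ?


|⟨20⟩| = n / gcd(20, 27) = 27 / 1 = 27
H is normal (ℤ_27 is abelian).
|G/H| = |G| / |H| = 27 / 27 = 1

|G/H| = 1


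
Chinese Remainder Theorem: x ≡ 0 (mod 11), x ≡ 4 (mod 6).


m₁ = 11, m₂ = 6, gcd = 1, so CRT applies. M = m₁·m₂ = 66
Let M₁ = M/m₁ = 6, M₂ = M/m₂ = 11
Find y₁ ≡ M₁⁻¹ (mod m₁): 6⁻¹ ≡ 2 (mod 11)
Find y₂ ≡ M₂⁻¹ (mod m₂): 11⁻¹ ≡ 5 (mod 6)
x = a₁·M₁·y₁ + a₂·M₂·y₂ = 0·6·2 + 4·11·5 = 220
Reduce mod 66: x ≡ 22
Check: 22 mod 11 = 0 ✓, 22 mod 6 = 4 ✓

x ≡ 22 (mod 66)


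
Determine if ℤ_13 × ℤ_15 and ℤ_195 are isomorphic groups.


Comparing ℤ_13 × ℤ_15 and ℤ_195:
gcd(13,15) = 1, so ℤ_13 × ℤ_15 ≅ ℤ_195 (CRT)

Yes, ℤ_13 × ℤ_15 ≅ ℤ_195


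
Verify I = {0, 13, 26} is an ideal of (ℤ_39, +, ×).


Check ideal conditions for I = {0, 13, 26} in ℤ_39:
(1) I is an additive subgroup? Yes
(2) For r ∈ ℤ_39 and a ∈ I: r·a ∈ I? Yes

Yes, I is an ideal of ℤ_39


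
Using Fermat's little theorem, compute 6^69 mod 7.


Fermat's little theorem: if p is prime and gcd(a,p)=1, then a^(p-1) ≡ 1 (mod p)
p = 7 is prime, gcd(6,7) = 1
Reduce exponent: 69 mod 6 = 3
So 6^69 ≡ 6^3 (mod 7)
6^3 mod 7 = 6

6^69 ≡ 6 (mod 7)


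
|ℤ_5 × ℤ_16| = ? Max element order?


|ℤ_5 × ℤ_16| = 5 × 16 = 80
Max element order = lcm(5,16) = 80
Cyclic? Yes (gcd=1)

|ℤ_5×ℤ_16| = 80, max element order = 80


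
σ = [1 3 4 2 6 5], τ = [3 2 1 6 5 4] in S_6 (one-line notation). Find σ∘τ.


σ∘τ: apply τ first, then σ
1 →τ 3 →σ 4
2 →τ 2 →σ 3
3 →τ 1 →σ 1
4 →τ 6 →σ 5
5 →τ 5 →σ 6
6 →τ 4 →σ 2

σ∘τ = [4 3 1 5 6 2]


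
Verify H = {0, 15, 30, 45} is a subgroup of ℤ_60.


Subgroup test for H = {0, 15, 30, 45} in (ℤ_60, +):
(1) 0 ∈ H? Yes
(2) Closure: for all a,b ∈ H, (a+b) mod 60 ∈ H? Yes
(3) Inverses: for all a ∈ H, -a mod 60 ∈ H? Yes

Yes, H is a subgroup of ℤ_60


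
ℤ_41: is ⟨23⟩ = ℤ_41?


g generates ℤ_n iff gcd(g, n) = 1
gcd(23, 41) = 1
Since gcd = 1, 23 is a generator.

Yes, 23 generates ℤ_41


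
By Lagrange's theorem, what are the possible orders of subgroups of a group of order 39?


Lagrange's theorem: |H| divides |G|
|G| = 39
Divisors of 39: 1, 3, 13, 39

Possible subgroup orders: {1, 3, 13, 39}


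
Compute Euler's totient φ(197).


Factor n: 197 = 197
φ(n) = n · ∏(1 - 1/p) over distinct primes p | n
φ(197) = 197 · (1 - 1/197) = 196

φ(197) = 196


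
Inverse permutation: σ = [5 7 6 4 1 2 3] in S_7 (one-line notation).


To find σ⁻¹, swap domain and range:
σ(1) = 5 → σ⁻¹(5) = 1
σ(2) = 7 → σ⁻¹(7) = 2
σ(3) = 6 → σ⁻¹(6) = 3
σ(4) = 4 → σ⁻¹(4) = 4
σ(5) = 1 → σ⁻¹(1) = 5
σ(6) = 2 → σ⁻¹(2) = 6
σ(7) = 3 → σ⁻¹(3) = 7

σ⁻¹ = [5 6 7 4 1 3 2]


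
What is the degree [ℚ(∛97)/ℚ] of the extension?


∛97 has minimal polynomial x³ - 97 (irreducible over ℚ since 97 is not a perfect cube)

[ℚ(∛97)/ℚ] = 3


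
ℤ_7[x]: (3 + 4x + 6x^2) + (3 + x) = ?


Add coefficients mod 7:
x^0: 3 + 3 = 6 (mod 7)
x^1: 4 + 1 = 5 (mod 7)
x^2: 6 + 0 = 6 (mod 7)
Result: 6 + 5x + 6x^2

f + g = 6 + 5x + 6x^2


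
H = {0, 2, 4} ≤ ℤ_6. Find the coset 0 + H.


0 + H = {0 + h (mod 6) : h ∈ H}
0+0=0, 0+2=2, 0+4=4

0 + H = {0, 2, 4}


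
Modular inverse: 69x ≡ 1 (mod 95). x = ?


Use the extended Euclidean algorithm to write 1 = 69·s + 95·t; then s mod 95 is the inverse.
Euclidean algorithm:
  69 = 0·95 + 69
  95 = 1·69 + 26
  69 = 2·26 + 17
  26 = 1·17 + 9
  17 = 1·9 + 8
  9 = 1·8 + 1
  8 = 8·1 + 0
gcd(69,95) = 1
Back-substitution gives: 69·(-11) + 95·(8) = 1
So 69⁻¹ ≡ -11 ≡ 84 (mod 95)
Check: 69 × 84 = 5796 ≡ 1 (mod 95) ✓

69⁻¹ ≡ 84 (mod 95)


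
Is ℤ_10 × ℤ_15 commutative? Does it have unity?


Direct product ring; commutative with unity (1,1); but (1,0)·(0,1) = (0,0) gives zero divisors, so not an integral domain
Commutative: Yes
Integral domain: No
Has unity: Yes

ℤ_10 × ℤ_15: Commutative=Yes, Unity=Yes


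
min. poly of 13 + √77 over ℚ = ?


Let α = 13 + √77. Then α - 13 = √77, so (α - 13)² = 77, giving α² - 26α + 92 = 0. Degree 2 and α ∉ ℚ, so this is the minimal polynomial.

Minimal polynomial: x² - 26x + 92


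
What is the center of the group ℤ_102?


Z(G) = {g ∈ G | gx = xg for all x ∈ G}
ℤ_102 is abelian, so Z(G) = G

Z(ℤ_102) = ℤ_102


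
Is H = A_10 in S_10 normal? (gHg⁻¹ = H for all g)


H = A_10 in S_10
A_10 has index 2 in S_10, and every subgroup of index 2 is normal

Yes, normal subgroup


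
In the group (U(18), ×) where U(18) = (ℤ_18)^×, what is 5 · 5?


Operation: multiplication mod 18
5 · 5 = (a × b) mod 18 with a = 5, b = 5

5 · 5 = 7


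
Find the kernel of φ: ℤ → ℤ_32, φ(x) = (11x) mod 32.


Kernel = preimage of identity
ker(φ) = {x ∈ ℤ : 11x ≡ 0 (mod 32)}. gcd(11,32) = 1, so 11x ≡ 0 (mod 32) ⟺ x ≡ 0 (mod 32/1 = 32). Hence ker(φ) = 32ℤ

ker(φ) = 32ℤ


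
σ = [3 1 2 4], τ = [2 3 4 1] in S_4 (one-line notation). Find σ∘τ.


σ∘τ: apply τ first, then σ
1 →τ 2 →σ 1
2 →τ 3 →σ 2
3 →τ 4 →σ 4
4 →τ 1 →σ 3

σ∘τ = [1 2 4 3]


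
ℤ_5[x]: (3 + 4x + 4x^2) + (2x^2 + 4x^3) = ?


Add coefficients mod 5:
x^0: 3 + 0 = 3 (mod 5)
x^1: 4 + 0 = 4 (mod 5)
x^2: 4 + 2 = 1 (mod 5)
x^3: 0 + 4 = 4 (mod 5)
Result: 3 + 4x + x^2 + 4x^3

f + g = 3 + 4x + x^2 + 4x^3


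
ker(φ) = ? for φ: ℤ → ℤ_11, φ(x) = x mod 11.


Kernel = preimage of identity
ker(φ) = {x ∈ ℤ : x ≡ 0 (mod 11)} = 11ℤ = {0, ±11, ±22, ...}

ker(φ) = 11ℤ


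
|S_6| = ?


|S_n| = n! (number of permutations of n symbols)
|S_6| = 6! = 720

|S_6| = 720


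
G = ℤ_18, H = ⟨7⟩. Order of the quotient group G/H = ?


|⟨7⟩| = n / gcd(7, 18) = 18 / 1 = 18
H is normal (ℤ_18 is abelian).
|G/H| = |G| / |H| = 18 / 18 = 1

|G/H| = 1


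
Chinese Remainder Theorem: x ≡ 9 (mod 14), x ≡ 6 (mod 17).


m₁ = 14, m₂ = 17, gcd = 1, so CRT applies. M = m₁·m₂ = 238
Let M₁ = M/m₁ = 17, M₂ = M/m₂ = 14
Find y₁ ≡ M₁⁻¹ (mod m₁): 17⁻¹ ≡ 5 (mod 14)
Find y₂ ≡ M₂⁻¹ (mod m₂): 14⁻¹ ≡ 11 (mod 17)
x = a₁·M₁·y₁ + a₂·M₂·y₂ = 9·17·5 + 6·14·11 = 1689
Reduce mod 238: x ≡ 23
Check: 23 mod 14 = 9 ✓, 23 mod 17 = 6 ✓

x ≡ 23 (mod 238)


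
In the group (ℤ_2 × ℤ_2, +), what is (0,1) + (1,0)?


Operation: componentwise addition mod (2, 2)
(0,1) + (1,0) = ((a₁+b₁) mod 2, (a₂+b₂) mod 2) with a = (0,1), b = (1,0)

(0,1) + (1,0) = (1,1)


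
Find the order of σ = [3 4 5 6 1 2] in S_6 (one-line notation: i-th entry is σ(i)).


Cycle decomposition: (1 3 5) (2 4 6)
Cycle lengths: 3, 3
Order = lcm(3, 3) = 3

ord(σ) = 3


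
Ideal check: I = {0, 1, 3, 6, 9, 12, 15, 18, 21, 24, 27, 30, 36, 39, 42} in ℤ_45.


Check ideal conditions for I = {0, 1, 3, 6, 9, 12, 15, 18, 21, 24, 27, 30, 36, 39, 42} in ℤ_45:
(1) I is an additive subgroup? No
(2) For r ∈ ℤ_45 and a ∈ I: r·a ∈ I? No  [counterexample: r=2, a=1, r·a mod 45 = 2 ∉ I]

No, I is not an ideal of ℤ_45


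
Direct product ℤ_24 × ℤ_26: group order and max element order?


|ℤ_24 × ℤ_26| = 24 × 26 = 624
Max element order = lcm(24,26) = 312
Cyclic? No (gcd=2)

|ℤ_24×ℤ_26| = 624, max element order = 312


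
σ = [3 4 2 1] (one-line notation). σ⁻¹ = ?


To find σ⁻¹, swap domain and range:
σ(1) = 3 → σ⁻¹(3) = 1
σ(2) = 4 → σ⁻¹(4) = 2
σ(3) = 2 → σ⁻¹(2) = 3
σ(4) = 1 → σ⁻¹(1) = 4

σ⁻¹ = [4 3 1 2]


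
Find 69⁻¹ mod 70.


Use the extended Euclidean algorithm to write 1 = 69·s + 70·t; then s mod 70 is the inverse.
Euclidean algorithm:
  69 = 0·70 + 69
  70 = 1·69 + 1
  69 = 69·1 + 0
gcd(69,70) = 1
Back-substitution gives: 69·(-1) + 70·(1) = 1
So 69⁻¹ ≡ -1 ≡ 69 (mod 70)
Check: 69 × 69 = 4761 ≡ 1 (mod 70) ✓

69⁻¹ ≡ 69 (mod 70)


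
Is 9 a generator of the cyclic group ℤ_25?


g generates ℤ_n iff gcd(g, n) = 1
gcd(9, 25) = 1
Since gcd = 1, 9 is a generator.

Yes, 9 generates ℤ_25


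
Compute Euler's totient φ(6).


φ(n) = count of k ∈ {1,...,n} with gcd(k,n)=1
Coprimes to 6: {1, 5}
Count: 2

φ(6) = 2


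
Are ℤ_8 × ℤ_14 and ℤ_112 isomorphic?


Comparing ℤ_8 × ℤ_14 and ℤ_112:
gcd(8,14) = 2 ≠ 1. Max element order in ℤ_8×ℤ_14 is lcm(8,14) = 56 < 112, so it has no element of order 112

No, ℤ_8 × ℤ_14 ≇ ℤ_112


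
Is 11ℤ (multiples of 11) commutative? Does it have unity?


11ℤ is a commutative ring under +,× but has no multiplicative identity (1 ∉ 11ℤ); it has no zero divisors, but without unity it is not an integral domain
Commutative: Yes
Integral domain: No
Has unity: No

11ℤ (multiples of 11): Commutative=Yes, Unity=No


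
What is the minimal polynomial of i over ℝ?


i satisfies x² + 1 = 0, irreducible over ℝ

Minimal polynomial: x² + 1


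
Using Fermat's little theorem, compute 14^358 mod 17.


Fermat's little theorem: if p is prime and gcd(a,p)=1, then a^(p-1) ≡ 1 (mod p)
p = 17 is prime, gcd(14,17) = 1
Reduce exponent: 358 mod 16 = 6
So 14^358 ≡ 14^6 (mod 17)
14^6 mod 17 = 15

14^358 ≡ 15 (mod 17)


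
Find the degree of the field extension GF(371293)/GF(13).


GF(371293) = GF(13^5), so the extension degree is 5

[GF(371293)/GF(13)] = 5


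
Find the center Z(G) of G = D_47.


Z(G) = {g ∈ G | gx = xg for all x ∈ G}
For odd n, Z(D_n) = {e}: no nontrivial rotation commutes with all reflections

Z(D_47) = {e}


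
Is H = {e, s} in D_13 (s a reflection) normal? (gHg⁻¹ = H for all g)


H = {e, s} in D_13 (s a reflection)
r·s·r⁻¹ = sr⁻² ≠ s for n ≥ 3, so {e, s} is not closed under conjugation

No, not a normal subgroup


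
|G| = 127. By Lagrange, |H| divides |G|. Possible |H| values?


Lagrange's theorem: |H| divides |G|
|G| = 127
Divisors of 127: 1, 127

Possible subgroup orders: {1, 127}


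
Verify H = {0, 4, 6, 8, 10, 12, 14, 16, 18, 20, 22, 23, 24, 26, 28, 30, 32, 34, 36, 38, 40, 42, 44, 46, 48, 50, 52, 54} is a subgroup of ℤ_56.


Subgroup test for H = {0, 4, 6, 8, 10, 12, 14, 16, 18, 20, 22, 23, 24, 26, 28, 30, 32, 34, 36, 38, 40, 42, 44, 46, 48, 50, 52, 54} in (ℤ_56, +):
(1) 0 ∈ H? Yes
(2) Closure: for all a,b ∈ H, (a+b) mod 56 ∈ H? No  [counterexample: 4 + 23 = 27 ∉ H]
(3) Inverses: for all a ∈ H, -a mod 56 ∈ H? No

No, H is not a subgroup of ℤ_56


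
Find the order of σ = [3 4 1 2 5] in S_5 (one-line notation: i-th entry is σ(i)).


Cycle decomposition: (1 3) (2 4)
Cycle lengths: 2, 2
Order = lcm(2, 2) = 2

ord(σ) = 2


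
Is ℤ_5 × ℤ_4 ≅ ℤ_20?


Comparing ℤ_5 × ℤ_4 and ℤ_20:
gcd(5,4) = 1, so ℤ_5 × ℤ_4 ≅ ℤ_20 (CRT)

Yes, ℤ_5 × ℤ_4 ≅ ℤ_20


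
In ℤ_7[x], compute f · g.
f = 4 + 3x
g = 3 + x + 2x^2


Expand and collect like terms; reduce coefficients mod 7:
x^0: 4·3 = 12 ≡ 5 (mod 7)
x^1: 4·1 + 3·3 = 13 ≡ 6 (mod 7)
x^2: 4·2 + 3·1 = 11 ≡ 4 (mod 7)
x^3: 3·2 = 6 ≡ 6 (mod 7)
Result: 5 + 6x + 4x^2 + 6x^3

f · g = 5 + 6x + 4x^2 + 6x^3


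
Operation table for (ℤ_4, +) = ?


Elements: {0, 1, 2, 3}
Operation: addition mod 4
Entry (a, b) = (a + b) mod 4

Cayley table:
  | 0 | 1 | 2 | 3
0 | 0 | 1 | 2 | 3
1 | 1 | 2 | 3 | 0
2 | 2 | 3 | 0 | 1
3 | 3 | 0 | 1 | 2


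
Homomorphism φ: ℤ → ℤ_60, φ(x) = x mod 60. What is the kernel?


Kernel = preimage of identity
ker(φ) = {x ∈ ℤ : x ≡ 0 (mod 60)} = 60ℤ = {0, ±60, ±120, ...}

ker(φ) = 60ℤ


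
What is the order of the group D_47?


|D_n| = 2n (n rotations and n reflections)
|D_47| = 2×47 = 94

|D_47| = 94


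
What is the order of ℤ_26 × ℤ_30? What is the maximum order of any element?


|ℤ_26 × ℤ_30| = 26 × 30 = 780
Max element order = lcm(26,30) = 390
Cyclic? No (gcd=2)

|ℤ_26×ℤ_30| = 780, max element order = 390


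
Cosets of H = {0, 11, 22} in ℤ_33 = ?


H = {0, 11, 22}, |H| = 3
Number of cosets = |G|/|H| = 33/3 = 11
0 + H = {0, 11, 22}
1 + H = {1, 12, 23}
2 + H = {2, 13, 24}
3 + H = {3, 14, 25}
4 + H = {4, 15, 26}
5 + H = {5, 16, 27}
6 + H = {6, 17, 28}
7 + H = {7, 18, 29}
8 + H = {8, 19, 30}
9 + H = {9, 20, 31}
10 + H = {10, 21, 32}

Cosets: 0+H={0,11,22}; 1+H={1,12,23}; 2+H={2,13,24}; 3+H={3,14,25}; 4+H={4,15,26}; 5+H={5,16,27}; 6+H={6,17,28}; 7+H={7,18,29}; 8+H={8,19,30}; 9+H={9,20,31}; 10+H={10,21,32}


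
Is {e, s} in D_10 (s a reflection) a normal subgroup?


H = {e, s} in D_10 (s a reflection)
r·s·r⁻¹ = sr⁻² ≠ s for n ≥ 3, so {e, s} is not closed under conjugation

No, not a normal subgroup


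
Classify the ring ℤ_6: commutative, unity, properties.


ℤ_6 is a commutative ring with unity 1; 6 = 2×3 is composite, so 2·3 ≡ 0 gives zero divisors (not an integral domain)
Commutative: Yes
Integral domain: No
Has unity: Yes

ℤ_6: Commutative=Yes, Unity=Yes


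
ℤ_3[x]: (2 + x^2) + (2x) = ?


Add coefficients mod 3:
x^0: 2 + 0 = 2 (mod 3)
x^1: 0 + 2 = 2 (mod 3)
x^2: 1 + 0 = 1 (mod 3)
Result: 2 + 2x + x^2

f + g = 2 + 2x + x^2


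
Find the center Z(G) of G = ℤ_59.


Z(G) = {g ∈ G | gx = xg for all x ∈ G}
ℤ_59 is abelian, so Z(G) = G

Z(ℤ_59) = ℤ_59


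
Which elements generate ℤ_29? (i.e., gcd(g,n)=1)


g generates ℤ_n iff gcd(g,n) = 1
Prime factors of 29: 29
Generators are g ∈ {1,...,28} not divisible by any of these primes.
Generators: {1, 2, 3, 4, 5, 6, 7, 8, 9, 10, 11, 12, 13, 14, 15, 16, 17, 18, 19, 20, 21, 22, 23, 24, 25, 26, 27, 28}
Number of generators = φ(29) = 28

Generators of ℤ_29 = {1, 2, 3, 4, 5, 6, 7, 8, 9, 10, 11, 12, 13, 14, 15, 16, 17, 18, 19, 20, 21, 22, 23, 24, 25, 26, 27, 28}


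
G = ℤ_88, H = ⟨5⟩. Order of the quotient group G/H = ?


|⟨5⟩| = n / gcd(5, 88) = 88 / 1 = 88
H is normal (ℤ_88 is abelian).
|G/H| = |G| / |H| = 88 / 88 = 1

|G/H| = 1


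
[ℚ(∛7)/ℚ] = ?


∛7 has minimal polynomial x³ - 7 (irreducible over ℚ since 7 is not a perfect cube)

[ℚ(∛7)/ℚ] = 3


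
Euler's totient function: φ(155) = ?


Factor n: 155 = 5 × 31
φ(n) = n · ∏(1 - 1/p) over distinct primes p | n
φ(155) = 155 · (1 - 1/5) · (1 - 1/31) = 120

φ(155) = 120


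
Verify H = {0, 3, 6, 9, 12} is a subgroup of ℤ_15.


Subgroup test for H = {0, 3, 6, 9, 12} in (ℤ_15, +):
(1) 0 ∈ H? Yes
(2) Closure: for all a,b ∈ H, (a+b) mod 15 ∈ H? Yes
(3) Inverses: for all a ∈ H, -a mod 15 ∈ H? Yes

Yes, H is a subgroup of ℤ_15


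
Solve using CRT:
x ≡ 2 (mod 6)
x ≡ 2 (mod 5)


m₁ = 6, m₂ = 5, gcd = 1, so CRT applies. M = m₁·m₂ = 30
Let M₁ = M/m₁ = 5, M₂ = M/m₂ = 6
Find y₁ ≡ M₁⁻¹ (mod m₁): 5⁻¹ ≡ 5 (mod 6)
Find y₂ ≡ M₂⁻¹ (mod m₂): 6⁻¹ ≡ 1 (mod 5)
x = a₁·M₁·y₁ + a₂·M₂·y₂ = 2·5·5 + 2·6·1 = 62
Reduce mod 30: x ≡ 2
Check: 2 mod 6 = 2 ✓, 2 mod 5 = 2 ✓

x ≡ 2 (mod 30)


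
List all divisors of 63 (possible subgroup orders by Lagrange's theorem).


Lagrange's theorem: |H| divides |G|
|G| = 63
Divisors of 63: 1, 3, 7, 9, 21, 63

Possible subgroup orders: {1, 3, 7, 9, 21, 63}


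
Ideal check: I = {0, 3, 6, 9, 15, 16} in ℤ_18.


Check ideal conditions for I = {0, 3, 6, 9, 15, 16} in ℤ_18:
(1) I is an additive subgroup? No
(2) For r ∈ ℤ_18 and a ∈ I: r·a ∈ I? No  [counterexample: r=2, a=6, r·a mod 18 = 12 ∉ I]

No, I is not an ideal of ℤ_18


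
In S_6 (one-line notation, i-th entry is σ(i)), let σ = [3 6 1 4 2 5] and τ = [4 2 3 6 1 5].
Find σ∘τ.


σ∘τ: apply τ first, then σ
1 →τ 4 →σ 4
2 →τ 2 →σ 6
3 →τ 3 →σ 1
4 →τ 6 →σ 5
5 →τ 1 →σ 3
6 →τ 5 →σ 2

σ∘τ = [4 6 1 5 3 2]


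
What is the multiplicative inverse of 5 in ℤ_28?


Use the extended Euclidean algorithm to write 1 = 5·s + 28·t; then s mod 28 is the inverse.
Euclidean algorithm:
  5 = 0·28 + 5
  28 = 5·5 + 3
  5 = 1·3 + 2
  3 = 1·2 + 1
  2 = 2·1 + 0
gcd(5,28) = 1
Back-substitution gives: 5·(-11) + 28·(2) = 1
So 5⁻¹ ≡ -11 ≡ 17 (mod 28)
Check: 5 × 17 = 85 ≡ 1 (mod 28) ✓

5⁻¹ ≡ 17 (mod 28)


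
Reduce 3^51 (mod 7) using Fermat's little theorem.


Fermat's little theorem: if p is prime and gcd(a,p)=1, then a^(p-1) ≡ 1 (mod p)
p = 7 is prime, gcd(3,7) = 1
Reduce exponent: 51 mod 6 = 3
So 3^51 ≡ 3^3 (mod 7)
3^3 mod 7 = 6

3^51 ≡ 6 (mod 7)


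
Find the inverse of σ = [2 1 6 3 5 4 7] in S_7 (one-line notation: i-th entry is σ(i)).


To find σ⁻¹, swap domain and range:
σ(1) = 2 → σ⁻¹(2) = 1
σ(2) = 1 → σ⁻¹(1) = 2
σ(3) = 6 → σ⁻¹(6) = 3
σ(4) = 3 → σ⁻¹(3) = 4
σ(5) = 5 → σ⁻¹(5) = 5
σ(6) = 4 → σ⁻¹(4) = 6
σ(7) = 7 → σ⁻¹(7) = 7

σ⁻¹ = [2 1 4 6 5 3 7]


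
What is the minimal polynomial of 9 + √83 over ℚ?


Let α = 9 + √83. Then α - 9 = √83, so (α - 9)² = 83, giving α² - 18α - 2 = 0. Degree 2 and α ∉ ℚ, so this is the minimal polynomial.

Minimal polynomial: x² - 18x - 2


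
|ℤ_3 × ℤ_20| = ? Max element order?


|ℤ_3 × ℤ_20| = 3 × 20 = 60
Max element order = lcm(3,20) = 60
Cyclic? Yes (gcd=1)

|ℤ_3×ℤ_20| = 60, max element order = 60


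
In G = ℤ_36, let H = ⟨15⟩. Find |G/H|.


|⟨15⟩| = n / gcd(15, 36) = 36 / 3 = 12
H is normal (ℤ_36 is abelian).
|G/H| = |G| / |H| = 36 / 12 = 3

|G/H| = 3


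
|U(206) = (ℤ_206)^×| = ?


U(n) is the group of units mod n; |U(n)| = φ(n)
|U(206)| = φ(206) = 102

|U(206) = (ℤ_206)^×| = 102


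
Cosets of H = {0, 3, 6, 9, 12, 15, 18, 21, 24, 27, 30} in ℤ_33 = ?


H = {0, 3, 6, 9, 12, 15, 18, 21, 24, 27, 30}, |H| = 11
Number of cosets = |G|/|H| = 33/11 = 3
0 + H = {0, 3, 6, 9, 12, 15, 18, 21, 24, 27, 30}
1 + H = {1, 4, 7, 10, 13, 16, 19, 22, 25, 28, 31}
2 + H = {2, 5, 8, 11, 14, 17, 20, 23, 26, 29, 32}

Cosets: 0+H={0,3,6,9,12,15,18,21,24,27,30}; 1+H={1,4,7,10,13,16,19,22,25,28,31}; 2+H={2,5,8,11,14,17,20,23,26,29,32}


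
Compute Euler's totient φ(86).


Factor n: 86 = 2 × 43
φ(n) = n · ∏(1 - 1/p) over distinct primes p | n
φ(86) = 86 · (1 - 1/2) · (1 - 1/43) = 42

φ(86) = 42


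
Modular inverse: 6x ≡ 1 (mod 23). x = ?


Use the extended Euclidean algorithm to write 1 = 6·s + 23·t; then s mod 23 is the inverse.
Euclidean algorithm:
  6 = 0·23 + 6
  23 = 3·6 + 5
  6 = 1·5 + 1
  5 = 5·1 + 0
gcd(6,23) = 1
Back-substitution gives: 6·(4) + 23·(-1) = 1
So 6⁻¹ ≡ 4 ≡ 4 (mod 23)
Check: 6 × 4 = 24 ≡ 1 (mod 23) ✓

6⁻¹ ≡ 4 (mod 23)


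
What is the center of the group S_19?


Z(G) = {g ∈ G | gx = xg for all x ∈ G}
S_n is non-abelian for n ≥ 3; Z(S_19) is trivial

Z(S_19) = {e}


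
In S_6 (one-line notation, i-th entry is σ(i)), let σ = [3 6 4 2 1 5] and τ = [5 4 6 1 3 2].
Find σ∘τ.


σ∘τ: apply τ first, then σ
1 →τ 5 →σ 1
2 →τ 4 →σ 2
3 →τ 6 →σ 5
4 →τ 1 →σ 3
5 →τ 3 →σ 4
6 →τ 2 →σ 6

σ∘τ = [1 2 5 3 4 6]


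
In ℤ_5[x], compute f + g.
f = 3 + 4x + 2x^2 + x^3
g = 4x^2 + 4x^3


Add coefficients mod 5:
x^0: 3 + 0 = 3 (mod 5)
x^1: 4 + 0 = 4 (mod 5)
x^2: 2 + 4 = 1 (mod 5)
x^3: 1 + 4 = 0 (mod 5)
Result: 3 + 4x + x^2

f + g = 3 + 4x + x^2


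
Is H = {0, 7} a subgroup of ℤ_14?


Subgroup test for H = {0, 7} in (ℤ_14, +):
(1) 0 ∈ H? Yes
(2) Closure: for all a,b ∈ H, (a+b) mod 14 ∈ H? Yes
(3) Inverses: for all a ∈ H, -a mod 14 ∈ H? Yes

Yes, H is a subgroup of ℤ_14


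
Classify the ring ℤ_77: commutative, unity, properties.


ℤ_77 is a commutative ring with unity 1; 77 = 7×11 is composite, so 7·11 ≡ 0 gives zero divisors (not an integral domain)
Commutative: Yes
Integral domain: No
Has unity: Yes

ℤ_77: Commutative=Yes, Unity=Yes


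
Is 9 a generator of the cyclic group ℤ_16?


g generates ℤ_n iff gcd(g, n) = 1
gcd(9, 16) = 1
Since gcd = 1, 9 is a generator.

Yes, 9 generates ℤ_16


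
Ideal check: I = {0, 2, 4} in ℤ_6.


Check ideal conditions for I = {0, 2, 4} in ℤ_6:
(1) I is an additive subgroup? Yes
(2) For r ∈ ℤ_6 and a ∈ I: r·a ∈ I? Yes

Yes, I is an ideal of ℤ_6


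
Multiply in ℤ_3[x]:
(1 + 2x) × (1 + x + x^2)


Expand and collect like terms; reduce coefficients mod 3:
x^0: 1·1 = 1 ≡ 1 (mod 3)
x^1: 1·1 + 2·1 = 3 ≡ 0 (mod 3)
x^2: 1·1 + 2·1 = 3 ≡ 0 (mod 3)
x^3: 2·1 = 2 ≡ 2 (mod 3)
Result: 1 + 2x^3

f · g = 1 + 2x^3


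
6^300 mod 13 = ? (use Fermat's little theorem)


Fermat's little theorem: if p is prime and gcd(a,p)=1, then a^(p-1) ≡ 1 (mod p)
p = 13 is prime, gcd(6,13) = 1
Reduce exponent: 300 mod 12 = 0
So 6^300 ≡ 6^0 (mod 13)
6^0 = 1

6^300 ≡ 1 (mod 13)


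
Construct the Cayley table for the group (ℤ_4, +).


Elements: {0, 1, 2, 3}
Operation: addition mod 4
Entry (a, b) = (a + b) mod 4

Cayley table:
  | 0 | 1 | 2 | 3
0 | 0 | 1 | 2 | 3
1 | 1 | 2 | 3 | 0
2 | 2 | 3 | 0 | 1
3 | 3 | 0 | 1 | 2


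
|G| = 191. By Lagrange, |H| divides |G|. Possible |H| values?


Lagrange's theorem: |H| divides |G|
|G| = 191
Divisors of 191: 1, 191

Possible subgroup orders: {1, 191}


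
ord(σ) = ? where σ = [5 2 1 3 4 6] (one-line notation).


Cycle decomposition: (1 5 4 3)
Cycle lengths: 4
Order = lcm(4) = 4

ord(σ) = 4


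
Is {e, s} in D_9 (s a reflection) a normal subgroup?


H = {e, s} in D_9 (s a reflection)
r·s·r⁻¹ = sr⁻² ≠ s for n ≥ 3, so {e, s} is not closed under conjugation

No, not a normal subgroup


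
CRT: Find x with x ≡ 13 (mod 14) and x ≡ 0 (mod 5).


m₁ = 14, m₂ = 5, gcd = 1, so CRT applies. M = m₁·m₂ = 70
Let M₁ = M/m₁ = 5, M₂ = M/m₂ = 14
Find y₁ ≡ M₁⁻¹ (mod m₁): 5⁻¹ ≡ 3 (mod 14)
Find y₂ ≡ M₂⁻¹ (mod m₂): 14⁻¹ ≡ 4 (mod 5)
x = a₁·M₁·y₁ + a₂·M₂·y₂ = 13·5·3 + 0·14·4 = 195
Reduce mod 70: x ≡ 55
Check: 55 mod 14 = 13 ✓, 55 mod 5 = 0 ✓

x ≡ 55 (mod 70)


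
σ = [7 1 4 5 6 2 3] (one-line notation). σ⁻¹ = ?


To find σ⁻¹, swap domain and range:
σ(1) = 7 → σ⁻¹(7) = 1
σ(2) = 1 → σ⁻¹(1) = 2
σ(3) = 4 → σ⁻¹(4) = 3
σ(4) = 5 → σ⁻¹(5) = 4
σ(5) = 6 → σ⁻¹(6) = 5
σ(6) = 2 → σ⁻¹(2) = 6
σ(7) = 3 → σ⁻¹(3) = 7

σ⁻¹ = [2 6 7 3 4 5 1]


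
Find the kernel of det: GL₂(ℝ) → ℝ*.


Kernel = preimage of identity
ker(det) = {A | det(A) = 1} = SL₂(ℝ)

ker(det) = SL₂(ℝ)


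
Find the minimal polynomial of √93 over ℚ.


√93 satisfies x² - 93 = 0, irreducible over ℚ since 93 is squarefree

Minimal polynomial: x² - 93


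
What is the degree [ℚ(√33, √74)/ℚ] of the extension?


[ℚ(√33,√74):ℚ] = [ℚ(√33,√74):ℚ(√33)]·[ℚ(√33):ℚ] = 2·2 = 4

[ℚ(√33, √74)/ℚ] = 4


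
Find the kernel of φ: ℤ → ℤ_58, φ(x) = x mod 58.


Kernel = preimage of identity
ker(φ) = {x ∈ ℤ : x ≡ 0 (mod 58)} = 58ℤ = {0, ±58, ±116, ...}

ker(φ) = 58ℤ


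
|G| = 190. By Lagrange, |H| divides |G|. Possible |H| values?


Lagrange's theorem: |H| divides |G|
|G| = 190
Divisors of 190: 1, 2, 5, 10, 19, 38, 95, 190

Possible subgroup orders: {1, 2, 5, 10, 19, 38, 95, 190}


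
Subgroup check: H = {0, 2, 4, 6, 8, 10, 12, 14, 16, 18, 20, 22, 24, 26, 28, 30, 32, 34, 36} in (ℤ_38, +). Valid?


Subgroup test for H = {0, 2, 4, 6, 8, 10, 12, 14, 16, 18, 20, 22, 24, 26, 28, 30, 32, 34, 36} in (ℤ_38, +):
(1) 0 ∈ H? Yes
(2) Closure: for all a,b ∈ H, (a+b) mod 38 ∈ H? Yes
(3) Inverses: for all a ∈ H, -a mod 38 ∈ H? Yes

Yes, H is a subgroup of ℤ_38


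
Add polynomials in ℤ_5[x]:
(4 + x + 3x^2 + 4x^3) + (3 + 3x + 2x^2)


Add coefficients mod 5:
x^0: 4 + 3 = 2 (mod 5)
x^1: 1 + 3 = 4 (mod 5)
x^2: 3 + 2 = 0 (mod 5)
x^3: 4 + 0 = 4 (mod 5)
Result: 2 + 4x + 4x^3

f + g = 2 + 4x + 4x^3


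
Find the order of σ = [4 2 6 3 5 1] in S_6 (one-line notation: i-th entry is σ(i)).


Cycle decomposition: (1 4 3 6)
Cycle lengths: 4
Order = lcm(4) = 4

ord(σ) = 4


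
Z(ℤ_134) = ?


Z(G) = {g ∈ G | gx = xg for all x ∈ G}
ℤ_134 is abelian, so Z(G) = G

Z(ℤ_134) = ℤ_134


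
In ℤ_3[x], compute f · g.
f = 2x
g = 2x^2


Expand and collect like terms; reduce coefficients mod 3:
x^0: 0·0 = 0 ≡ 0 (mod 3)
x^1: 0·0 + 2·0 = 0 ≡ 0 (mod 3)
x^2: 0·2 + 2·0 = 0 ≡ 0 (mod 3)
x^3: 2·2 = 4 ≡ 1 (mod 3)
Result: x^3

f · g = x^3


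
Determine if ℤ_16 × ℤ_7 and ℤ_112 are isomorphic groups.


Comparing ℤ_16 × ℤ_7 and ℤ_112:
gcd(16,7) = 1, so ℤ_16 × ℤ_7 ≅ ℤ_112 (CRT)

Yes, ℤ_16 × ℤ_7 ≅ ℤ_112


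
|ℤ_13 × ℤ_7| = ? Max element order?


|ℤ_13 × ℤ_7| = 13 × 7 = 91
Max element order = lcm(13,7) = 91
Cyclic? Yes (gcd=1)

|ℤ_13×ℤ_7| = 91, max element order = 91


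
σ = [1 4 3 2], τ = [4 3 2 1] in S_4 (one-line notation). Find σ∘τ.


σ∘τ: apply τ first, then σ
1 →τ 4 →σ 2
2 →τ 3 →σ 3
3 →τ 2 →σ 4
4 →τ 1 →σ 1

σ∘τ = [2 3 4 1]


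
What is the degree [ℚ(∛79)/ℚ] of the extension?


∛79 has minimal polynomial x³ - 79 (irreducible over ℚ since 79 is not a perfect cube)

[ℚ(∛79)/ℚ] = 3


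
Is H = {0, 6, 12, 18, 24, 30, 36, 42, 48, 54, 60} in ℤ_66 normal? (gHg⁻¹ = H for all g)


H = {0, 6, 12, 18, 24, 30, 36, 42, 48, 54, 60} in ℤ_66
ℤ_66 is abelian; every subgroup of an abelian group is normal

Yes, normal subgroup


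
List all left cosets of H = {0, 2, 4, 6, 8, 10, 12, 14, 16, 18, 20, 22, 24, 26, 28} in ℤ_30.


H = {0, 2, 4, 6, 8, 10, 12, 14, 16, 18, 20, 22, 24, 26, 28}, |H| = 15
Number of cosets = |G|/|H| = 30/15 = 2
0 + H = {0, 2, 4, 6, 8, 10, 12, 14, 16, 18, 20, 22, 24, 26, 28}
1 + H = {1, 3, 5, 7, 9, 11, 13, 15, 17, 19, 21, 23, 25, 27, 29}

Cosets: 0+H={0,2,4,6,8,10,12,14,16,18,20,22,24,26,28}; 1+H={1,3,5,7,9,11,13,15,17,19,21,23,25,27,29}


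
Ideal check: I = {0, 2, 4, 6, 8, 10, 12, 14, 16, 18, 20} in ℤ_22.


Check ideal conditions for I = {0, 2, 4, 6, 8, 10, 12, 14, 16, 18, 20} in ℤ_22:
(1) I is an additive subgroup? Yes
(2) For r ∈ ℤ_22 and a ∈ I: r·a ∈ I? Yes

Yes, I is an ideal of ℤ_22


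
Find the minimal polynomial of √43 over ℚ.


√43 satisfies x² - 43 = 0, irreducible over ℚ since 43 is squarefree

Minimal polynomial: x² - 43


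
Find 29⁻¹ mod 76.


Use the extended Euclidean algorithm to write 1 = 29·s + 76·t; then s mod 76 is the inverse.
Euclidean algorithm:
  29 = 0·76 + 29
  76 = 2·29 + 18
  29 = 1·18 + 11
  18 = 1·11 + 7
  11 = 1·7 + 4
  7 = 1·4 + 3
  4 = 1·3 + 1
  3 = 3·1 + 0
gcd(29,76) = 1
Back-substitution gives: 29·(21) + 76·(-8) = 1
So 29⁻¹ ≡ 21 ≡ 21 (mod 76)
Check: 29 × 21 = 609 ≡ 1 (mod 76) ✓

29⁻¹ ≡ 21 (mod 76)


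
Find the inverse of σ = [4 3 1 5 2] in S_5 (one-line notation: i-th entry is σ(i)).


To find σ⁻¹, swap domain and range:
σ(1) = 4 → σ⁻¹(4) = 1
σ(2) = 3 → σ⁻¹(3) = 2
σ(3) = 1 → σ⁻¹(1) = 3
σ(4) = 5 → σ⁻¹(5) = 4
σ(5) = 2 → σ⁻¹(2) = 5

σ⁻¹ = [3 5 2 1 4]


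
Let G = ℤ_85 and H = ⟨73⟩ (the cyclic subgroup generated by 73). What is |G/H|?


|⟨73⟩| = n / gcd(73, 85) = 85 / 1 = 85
H is normal (ℤ_85 is abelian).
|G/H| = |G| / |H| = 85 / 85 = 1

|G/H| = 1


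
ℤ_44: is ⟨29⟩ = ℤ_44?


g generates ℤ_n iff gcd(g, n) = 1
gcd(29, 44) = 1
Since gcd = 1, 29 is a generator.

Yes, 29 generates ℤ_44


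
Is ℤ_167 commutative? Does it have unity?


ℤ_167 is a commutative ring with unity 1; 167 is prime, so ℤ_167 is a field (hence an integral domain)
Commutative: Yes
Integral domain: Yes
Has unity: Yes

ℤ_167: Commutative=Yes, Unity=Yes


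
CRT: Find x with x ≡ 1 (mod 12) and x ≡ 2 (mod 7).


m₁ = 12, m₂ = 7, gcd = 1, so CRT applies. M = m₁·m₂ = 84
Let M₁ = M/m₁ = 7, M₂ = M/m₂ = 12
Find y₁ ≡ M₁⁻¹ (mod m₁): 7⁻¹ ≡ 7 (mod 12)
Find y₂ ≡ M₂⁻¹ (mod m₂): 12⁻¹ ≡ 3 (mod 7)
x = a₁·M₁·y₁ + a₂·M₂·y₂ = 1·7·7 + 2·12·3 = 121
Reduce mod 84: x ≡ 37
Check: 37 mod 12 = 1 ✓, 37 mod 7 = 2 ✓

x ≡ 37 (mod 84)


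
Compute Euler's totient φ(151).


Factor n: 151 = 151
φ(n) = n · ∏(1 - 1/p) over distinct primes p | n
φ(151) = 151 · (1 - 1/151) = 150

φ(151) = 150


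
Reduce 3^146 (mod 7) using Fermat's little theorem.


Fermat's little theorem: if p is prime and gcd(a,p)=1, then a^(p-1) ≡ 1 (mod p)
p = 7 is prime, gcd(3,7) = 1
Reduce exponent: 146 mod 6 = 2
So 3^146 ≡ 3^2 (mod 7)
3^2 mod 7 = 2

3^146 ≡ 2 (mod 7)


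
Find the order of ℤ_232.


ℤ_n has n elements.

|ℤ_232| = 232


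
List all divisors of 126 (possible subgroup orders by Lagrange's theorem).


Lagrange's theorem: |H| divides |G|
|G| = 126
Divisors of 126: 1, 2, 3, 6, 7, 9, 14, 18, 21, 42, 63, 126

Possible subgroup orders: {1, 2, 3, 6, 7, 9, 14, 18, 21, 42, 63, 126}


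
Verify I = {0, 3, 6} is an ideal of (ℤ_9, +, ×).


Check ideal conditions for I = {0, 3, 6} in ℤ_9:
(1) I is an additive subgroup? Yes
(2) For r ∈ ℤ_9 and a ∈ I: r·a ∈ I? Yes

Yes, I is an ideal of ℤ_9


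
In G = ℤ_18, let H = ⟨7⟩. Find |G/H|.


|⟨7⟩| = n / gcd(7, 18) = 18 / 1 = 18
H is normal (ℤ_18 is abelian).
|G/H| = |G| / |H| = 18 / 18 = 1

|G/H| = 1


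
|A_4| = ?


|A_n| = n!/2 (even permutations)
|A_4| = 4!/2 = 24/2 = 12

|A_4| = 12


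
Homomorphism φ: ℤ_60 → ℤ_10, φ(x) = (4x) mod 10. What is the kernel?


Kernel = preimage of identity
ker(φ) = {x ∈ ℤ_60 : 4x ≡ 0 (mod 10)}. Since 10 | 60, φ is well-defined. The kernel is the cyclic subgroup ⟨5⟩ of ℤ_60 (order 12), i.e. {0, 5, 10, 15, 20, 25, 30, 35, 40, 45, 50, 55}

ker(φ) = {0, 5, 10, 15, 20, 25, 30, 35, 40, 45, 50, 55}


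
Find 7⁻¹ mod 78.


Use the extended Euclidean algorithm to write 1 = 7·s + 78·t; then s mod 78 is the inverse.
Euclidean algorithm:
  7 = 0·78 + 7
  78 = 11·7 + 1
  7 = 7·1 + 0
gcd(7,78) = 1
Back-substitution gives: 7·(-11) + 78·(1) = 1
So 7⁻¹ ≡ -11 ≡ 67 (mod 78)
Check: 7 × 67 = 469 ≡ 1 (mod 78) ✓

7⁻¹ ≡ 67 (mod 78)


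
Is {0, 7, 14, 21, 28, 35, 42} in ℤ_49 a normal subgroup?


H = {0, 7, 14, 21, 28, 35, 42} in ℤ_49
ℤ_49 is abelian; every subgroup of an abelian group is normal

Yes, normal subgroup


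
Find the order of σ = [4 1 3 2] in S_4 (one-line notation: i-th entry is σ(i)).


Cycle decomposition: (1 4 2)
Cycle lengths: 3
Order = lcm(3) = 3

ord(σ) = 3


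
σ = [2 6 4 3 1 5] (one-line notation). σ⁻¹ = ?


To find σ⁻¹, swap domain and range:
σ(1) = 2 → σ⁻¹(2) = 1
σ(2) = 6 → σ⁻¹(6) = 2
σ(3) = 4 → σ⁻¹(4) = 3
σ(4) = 3 → σ⁻¹(3) = 4
σ(5) = 1 → σ⁻¹(1) = 5
σ(6) = 5 → σ⁻¹(5) = 6

σ⁻¹ = [5 1 4 3 6 2]


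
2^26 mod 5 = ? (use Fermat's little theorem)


Fermat's little theorem: if p is prime and gcd(a,p)=1, then a^(p-1) ≡ 1 (mod p)
p = 5 is prime, gcd(2,5) = 1
Reduce exponent: 26 mod 4 = 2
So 2^26 ≡ 2^2 (mod 5)
2^2 mod 5 = 4

2^26 ≡ 4 (mod 5)


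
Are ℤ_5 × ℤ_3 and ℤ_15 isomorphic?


Comparing ℤ_5 × ℤ_3 and ℤ_15:
gcd(5,3) = 1, so ℤ_5 × ℤ_3 ≅ ℤ_15 (CRT)

Yes, ℤ_5 × ℤ_3 ≅ ℤ_15


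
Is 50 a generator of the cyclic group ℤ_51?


g generates ℤ_n iff gcd(g, n) = 1
gcd(50, 51) = 1
Since gcd = 1, 50 is a generator.

Yes, 50 generates ℤ_51


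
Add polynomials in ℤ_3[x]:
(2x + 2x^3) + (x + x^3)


Add coefficients mod 3:
x^0: 0 + 0 = 0 (mod 3)
x^1: 2 + 1 = 0 (mod 3)
x^2: 0 + 0 = 0 (mod 3)
x^3: 2 + 1 = 0 (mod 3)
Result: 0

f + g = 0


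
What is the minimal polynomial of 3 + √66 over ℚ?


Let α = 3 + √66. Then α - 3 = √66, so (α - 3)² = 66, giving α² - 6α - 57 = 0. Degree 2 and α ∉ ℚ, so this is the minimal polynomial.

Minimal polynomial: x² - 6x - 57


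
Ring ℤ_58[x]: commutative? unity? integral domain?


ℤ_58 has zero divisors (2·29 ≡ 0), and these lift to constant zero divisors in ℤ_58[x]; so not an integral domain
Commutative: Yes
Integral domain: No
Has unity: Yes

ℤ_58[x]: Commutative=Yes, Unity=Yes


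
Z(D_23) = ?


Z(G) = {g ∈ G | gx = xg for all x ∈ G}
For odd n, Z(D_n) = {e}: no nontrivial rotation commutes with all reflections

Z(D_23) = {e}


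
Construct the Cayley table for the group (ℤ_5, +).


Elements: {0, 1, 2, 3, 4}
Operation: addition mod 5
Entry (a, b) = (a + b) mod 5

Cayley table:
  | 0 | 1 | 2 | 3 | 4
0 | 0 | 1 | 2 | 3 | 4
1 | 1 | 2 | 3 | 4 | 0
2 | 2 | 3 | 4 | 0 | 1
3 | 3 | 4 | 0 | 1 | 2
4 | 4 | 0 | 1 | 2 | 3


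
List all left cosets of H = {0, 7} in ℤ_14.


H = {0, 7}, |H| = 2
Number of cosets = |G|/|H| = 14/2 = 7
0 + H = {0, 7}
1 + H = {1, 8}
2 + H = {2, 9}
3 + H = {3, 10}
4 + H = {4, 11}
5 + H = {5, 12}
6 + H = {6, 13}

Cosets: 0+H={0,7}; 1+H={1,8}; 2+H={2,9}; 3+H={3,10}; 4+H={4,11}; 5+H={5,12}; 6+H={6,13}


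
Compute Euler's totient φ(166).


Factor n: 166 = 2 × 83
φ(n) = n · ∏(1 - 1/p) over distinct primes p | n
φ(166) = 166 · (1 - 1/2) · (1 - 1/83) = 82

φ(166) = 82


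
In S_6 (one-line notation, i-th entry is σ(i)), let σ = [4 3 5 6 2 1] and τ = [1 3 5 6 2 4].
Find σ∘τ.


σ∘τ: apply τ first, then σ
1 →τ 1 →σ 4
2 →τ 3 →σ 5
3 →τ 5 →σ 2
4 →τ 6 →σ 1
5 →τ 2 →σ 3
6 →τ 4 →σ 6

σ∘τ = [4 5 2 1 3 6]


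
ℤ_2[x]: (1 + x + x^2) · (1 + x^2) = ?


Expand and collect like terms; reduce coefficients mod 2:
x^0: 1·1 = 1 ≡ 1 (mod 2)
x^1: 1·0 + 1·1 = 1 ≡ 1 (mod 2)
x^2: 1·1 + 1·0 + 1·1 = 2 ≡ 0 (mod 2)
x^3: 1·1 + 1·0 = 1 ≡ 1 (mod 2)
x^4: 1·1 = 1 ≡ 1 (mod 2)
Result: 1 + x + x^3 + x^4

f · g = 1 + x + x^3 + x^4


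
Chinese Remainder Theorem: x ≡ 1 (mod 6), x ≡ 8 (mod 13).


m₁ = 6, m₂ = 13, gcd = 1, so CRT applies. M = m₁·m₂ = 78
Let M₁ = M/m₁ = 13, M₂ = M/m₂ = 6
Find y₁ ≡ M₁⁻¹ (mod m₁): 13⁻¹ ≡ 1 (mod 6)
Find y₂ ≡ M₂⁻¹ (mod m₂): 6⁻¹ ≡ 11 (mod 13)
x = a₁·M₁·y₁ + a₂·M₂·y₂ = 1·13·1 + 8·6·11 = 541
Reduce mod 78: x ≡ 73
Check: 73 mod 6 = 1 ✓, 73 mod 13 = 8 ✓

x ≡ 73 (mod 78)


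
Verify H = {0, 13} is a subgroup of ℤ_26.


Subgroup test for H = {0, 13} in (ℤ_26, +):
(1) 0 ∈ H? Yes
(2) Closure: for all a,b ∈ H, (a+b) mod 26 ∈ H? Yes
(3) Inverses: for all a ∈ H, -a mod 26 ∈ H? Yes

Yes, H is a subgroup of ℤ_26


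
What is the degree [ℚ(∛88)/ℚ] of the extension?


∛88 has minimal polynomial x³ - 88 (irreducible over ℚ since 88 is not a perfect cube)

[ℚ(∛88)/ℚ] = 3


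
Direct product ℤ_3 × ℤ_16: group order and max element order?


|ℤ_3 × ℤ_16| = 3 × 16 = 48
Max element order = lcm(3,16) = 48
Cyclic? Yes (gcd=1)

|ℤ_3×ℤ_16| = 48, max element order = 48


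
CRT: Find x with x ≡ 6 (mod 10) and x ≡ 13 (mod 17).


m₁ = 10, m₂ = 17, gcd = 1, so CRT applies. M = m₁·m₂ = 170
Let M₁ = M/m₁ = 17, M₂ = M/m₂ = 10
Find y₁ ≡ M₁⁻¹ (mod m₁): 17⁻¹ ≡ 3 (mod 10)
Find y₂ ≡ M₂⁻¹ (mod m₂): 10⁻¹ ≡ 12 (mod 17)
x = a₁·M₁·y₁ + a₂·M₂·y₂ = 6·17·3 + 13·10·12 = 1866
Reduce mod 170: x ≡ 166
Check: 166 mod 10 = 6 ✓, 166 mod 17 = 13 ✓

x ≡ 166 (mod 170)


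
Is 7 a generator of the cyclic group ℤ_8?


g generates ℤ_n iff gcd(g, n) = 1
gcd(7, 8) = 1
Since gcd = 1, 7 is a generator.

Yes, 7 generates ℤ_8


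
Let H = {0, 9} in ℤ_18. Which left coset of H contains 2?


2 + H = {2 + h (mod 18) : h ∈ H}
2+0=2, 2+9=11

2 + H = {2, 11}


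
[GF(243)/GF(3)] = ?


GF(243) = GF(3^5), so the extension degree is 5

[GF(243)/GF(3)] = 5


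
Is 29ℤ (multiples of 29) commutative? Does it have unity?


29ℤ is a commutative ring under +,× but has no multiplicative identity (1 ∉ 29ℤ); it has no zero divisors, but without unity it is not an integral domain
Commutative: Yes
Integral domain: No
Has unity: No

29ℤ (multiples of 29): Commutative=Yes, Unity=No


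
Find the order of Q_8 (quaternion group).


Q_8 = {±1, ±i, ±j, ±k}
|Q_8| = 8

|Q_8 (quaternion group)| = 8


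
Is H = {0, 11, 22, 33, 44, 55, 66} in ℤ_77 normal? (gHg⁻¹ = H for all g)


H = {0, 11, 22, 33, 44, 55, 66} in ℤ_77
ℤ_77 is abelian; every subgroup of an abelian group is normal

Yes, normal subgroup


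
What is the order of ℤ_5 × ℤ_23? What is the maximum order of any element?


|ℤ_5 × ℤ_23| = 5 × 23 = 115
Max element order = lcm(5,23) = 115
Cyclic? Yes (gcd=1)

|ℤ_5×ℤ_23| = 115, max element order = 115


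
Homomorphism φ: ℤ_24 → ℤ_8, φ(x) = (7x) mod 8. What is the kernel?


Kernel = preimage of identity
ker(φ) = {x ∈ ℤ_24 : 7x ≡ 0 (mod 8)}. Since 8 | 24, φ is well-defined. The kernel is the cyclic subgroup ⟨8⟩ of ℤ_24 (order 3), i.e. {0, 8, 16}

ker(φ) = {0, 8, 16}


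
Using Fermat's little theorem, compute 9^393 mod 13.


Fermat's little theorem: if p is prime and gcd(a,p)=1, then a^(p-1) ≡ 1 (mod p)
p = 13 is prime, gcd(9,13) = 1
Reduce exponent: 393 mod 12 = 9
So 9^393 ≡ 9^9 (mod 13)
9^9 mod 13 = 1

9^393 ≡ 1 (mod 13)


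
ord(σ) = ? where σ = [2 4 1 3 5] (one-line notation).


Cycle decomposition: (1 2 4 3)
Cycle lengths: 4
Order = lcm(4) = 4

ord(σ) = 4


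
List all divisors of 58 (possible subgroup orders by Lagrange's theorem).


Lagrange's theorem: |H| divides |G|
|G| = 58
Divisors of 58: 1, 2, 29, 58

Possible subgroup orders: {1, 2, 29, 58}


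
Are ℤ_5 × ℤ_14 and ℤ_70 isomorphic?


Comparing ℤ_5 × ℤ_14 and ℤ_70:
gcd(5,14) = 1, so ℤ_5 × ℤ_14 ≅ ℤ_70 (CRT)

Yes, ℤ_5 × ℤ_14 ≅ ℤ_70


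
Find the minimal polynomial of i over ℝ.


i satisfies x² + 1 = 0, irreducible over ℝ

Minimal polynomial: x² + 1


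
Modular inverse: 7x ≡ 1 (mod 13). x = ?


Use the extended Euclidean algorithm to write 1 = 7·s + 13·t; then s mod 13 is the inverse.
Euclidean algorithm:
  7 = 0·13 + 7
  13 = 1·7 + 6
  7 = 1·6 + 1
  6 = 6·1 + 0
gcd(7,13) = 1
Back-substitution gives: 7·(2) + 13·(-1) = 1
So 7⁻¹ ≡ 2 ≡ 2 (mod 13)
Check: 7 × 2 = 14 ≡ 1 (mod 13) ✓

7⁻¹ ≡ 2 (mod 13)


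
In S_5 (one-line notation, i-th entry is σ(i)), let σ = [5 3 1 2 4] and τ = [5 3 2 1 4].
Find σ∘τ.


σ∘τ: apply τ first, then σ
1 →τ 5 →σ 4
2 →τ 3 →σ 1
3 →τ 2 →σ 3
4 →τ 1 →σ 5
5 →τ 4 →σ 2

σ∘τ = [4 1 3 5 2]


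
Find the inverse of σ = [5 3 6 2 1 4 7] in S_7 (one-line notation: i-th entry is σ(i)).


To find σ⁻¹, swap domain and range:
σ(1) = 5 → σ⁻¹(5) = 1
σ(2) = 3 → σ⁻¹(3) = 2
σ(3) = 6 → σ⁻¹(6) = 3
σ(4) = 2 → σ⁻¹(2) = 4
σ(5) = 1 → σ⁻¹(1) = 5
σ(6) = 4 → σ⁻¹(4) = 6
σ(7) = 7 → σ⁻¹(7) = 7

σ⁻¹ = [5 4 2 6 1 3 7]


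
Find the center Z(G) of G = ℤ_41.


Z(G) = {g ∈ G | gx = xg for all x ∈ G}
ℤ_41 is abelian, so Z(G) = G

Z(ℤ_41) = ℤ_41


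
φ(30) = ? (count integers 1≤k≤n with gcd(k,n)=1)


φ(n) = count of k ∈ {1,...,n} with gcd(k,n)=1
Coprimes to 30: {1, 7, 11, 13, 17, 19, 23, 29}
Count: 8

φ(30) = 8


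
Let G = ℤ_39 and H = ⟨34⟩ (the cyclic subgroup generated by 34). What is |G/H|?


|⟨34⟩| = n / gcd(34, 39) = 39 / 1 = 39
H is normal (ℤ_39 is abelian).
|G/H| = |G| / |H| = 39 / 39 = 1

|G/H| = 1


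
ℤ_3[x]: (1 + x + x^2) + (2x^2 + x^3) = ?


Add coefficients mod 3:
x^0: 1 + 0 = 1 (mod 3)
x^1: 1 + 0 = 1 (mod 3)
x^2: 1 + 2 = 0 (mod 3)
x^3: 0 + 1 = 1 (mod 3)
Result: 1 + x + x^3

f + g = 1 + x + x^3
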